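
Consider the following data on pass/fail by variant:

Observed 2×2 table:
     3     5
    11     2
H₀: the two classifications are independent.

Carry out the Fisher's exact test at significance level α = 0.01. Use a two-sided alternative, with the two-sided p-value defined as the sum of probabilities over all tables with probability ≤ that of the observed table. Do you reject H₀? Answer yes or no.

reject H₀: no

Margins: r₁=8, r₂=13, c₁=14, c₂=7, n=21
p_obs = C(8,3)·C(13,11)/C(21,14); sum pmf over tables with pmf ≤ p_obs
p-value (two-sided) = 0.05552
At α=0.01: p ≥ α → fail to reject H₀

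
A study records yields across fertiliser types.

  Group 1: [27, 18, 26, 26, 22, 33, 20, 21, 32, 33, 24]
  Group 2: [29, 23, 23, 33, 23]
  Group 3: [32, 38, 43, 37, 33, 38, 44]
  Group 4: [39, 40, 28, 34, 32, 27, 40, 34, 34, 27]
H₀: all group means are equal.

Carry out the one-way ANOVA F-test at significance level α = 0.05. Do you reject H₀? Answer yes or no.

reject H₀: yes

Group means [25.64, 26.20, 37.86, 33.50], grand mean 30.697
SSB = Σnᵢ(x̄ᵢ−x̄)² = 820.267; SSW = ΣΣ(x−x̄ᵢ)² = 718.703
MSB = 820.267/3 = 273.4224; MSW = 718.703/29 = 24.7828
F = MSB/MSW = 11.0327
df = (3, 29)
p-value (upper-tail) = 0.00005
At α=0.05: p < α → reject H₀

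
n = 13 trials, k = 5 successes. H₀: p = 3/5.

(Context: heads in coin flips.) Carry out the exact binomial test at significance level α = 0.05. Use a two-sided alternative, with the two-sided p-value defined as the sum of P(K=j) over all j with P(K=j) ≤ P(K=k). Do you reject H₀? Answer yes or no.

Exact binomial: n=13, k=5, p₀=3/5=0.6000
P(X=j) = C(n,j)·p₀^j·(1−p₀)^(n−j); p = Σ P(X=j) over j with P(X=j) ≤ P(X=5)
p-value (two-sided) = 0.15557
At α=0.05: p ≥ α → fail to reject H₀

reject H₀: no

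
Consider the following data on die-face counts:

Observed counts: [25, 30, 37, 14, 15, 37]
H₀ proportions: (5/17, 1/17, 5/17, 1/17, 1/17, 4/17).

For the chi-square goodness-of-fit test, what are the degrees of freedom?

degrees of freedom = 5

df = k − 1 = 6 − 1 = 5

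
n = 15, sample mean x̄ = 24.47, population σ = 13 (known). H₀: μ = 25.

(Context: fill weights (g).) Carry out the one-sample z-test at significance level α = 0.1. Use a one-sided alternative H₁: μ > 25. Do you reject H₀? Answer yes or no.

SE = σ/√n = 13/√15 = 3.3566
z = (x̄−μ₀)/SE = (24.47−25)/3.3566 = -0.1579
p-value (one-sided, H₁ greater) = 0.56273
At α=0.1: p ≥ α → fail to reject H₀

reject H₀: no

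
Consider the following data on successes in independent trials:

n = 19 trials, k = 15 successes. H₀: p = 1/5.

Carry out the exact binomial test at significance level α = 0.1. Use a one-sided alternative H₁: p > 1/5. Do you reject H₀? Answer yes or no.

Exact binomial: n=19, k=15, p₀=1/5=0.2000
P(X≥15) from Σ C(n,i)·p₀^i·(1−p₀)^(n−i)
p-value (one-sided, H₁ greater) = 0.00000
At α=0.1: p < α → reject H₀

reject H₀: yes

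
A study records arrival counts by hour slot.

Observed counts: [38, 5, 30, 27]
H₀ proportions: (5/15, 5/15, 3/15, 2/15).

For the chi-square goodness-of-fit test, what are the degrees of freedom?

degrees of freedom = 3

df = k − 1 = 4 − 1 = 3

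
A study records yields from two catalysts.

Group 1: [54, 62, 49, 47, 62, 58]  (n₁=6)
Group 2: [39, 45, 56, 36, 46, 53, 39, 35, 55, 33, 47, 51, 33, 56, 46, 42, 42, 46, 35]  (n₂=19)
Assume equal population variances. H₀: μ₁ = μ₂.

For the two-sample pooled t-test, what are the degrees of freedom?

df = n₁ + n₂ − 2 = 6 + 19 − 2 = 23

degrees of freedom = 23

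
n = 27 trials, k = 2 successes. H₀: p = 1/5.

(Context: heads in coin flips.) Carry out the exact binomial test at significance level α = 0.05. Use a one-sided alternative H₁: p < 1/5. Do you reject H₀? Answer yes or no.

reject H₀: no

Exact binomial: n=27, k=2, p₀=1/5=0.2000
P(X≤2) from Σ C(n,i)·p₀^i·(1−p₀)^(n−i)
p-value (one-sided, H₁ less) = 0.07178
At α=0.05: p ≥ α → fail to reject H₀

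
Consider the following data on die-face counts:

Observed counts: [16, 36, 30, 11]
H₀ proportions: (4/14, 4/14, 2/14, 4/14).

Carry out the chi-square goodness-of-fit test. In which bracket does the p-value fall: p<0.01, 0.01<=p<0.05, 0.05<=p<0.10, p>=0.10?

p-value bracket: p<0.01

n = 93; E_i = n·p_i = [26.57, 26.57, 13.29, 26.57]
χ² = (16−26.57)²/26.57 + (36−26.57)²/26.57 + (30−13.29)²/13.29 + (11−26.57)²/26.57 = 37.7043
df = 3
p-value (upper-tail) = 0.00000
→ bracket: p<0.01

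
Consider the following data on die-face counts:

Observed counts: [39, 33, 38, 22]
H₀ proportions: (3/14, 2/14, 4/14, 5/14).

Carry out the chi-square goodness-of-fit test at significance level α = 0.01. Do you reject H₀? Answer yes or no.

reject H₀: yes

n = 132; E_i = n·p_i = [28.29, 18.86, 37.71, 47.14]
χ² = (39−28.29)²/28.29 + (33−18.86)²/18.86 + (38−37.71)²/37.71 + (22−47.14)²/47.14 = 28.0773
df = 3
p-value (upper-tail) = 0.00000
At α=0.01: p < α → reject H₀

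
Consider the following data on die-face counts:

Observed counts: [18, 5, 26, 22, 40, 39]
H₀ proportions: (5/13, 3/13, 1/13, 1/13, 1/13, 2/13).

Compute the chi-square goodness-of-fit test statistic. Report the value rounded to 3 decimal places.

n = 150; E_i = n·p_i = [57.69, 34.62, 11.54, 11.54, 11.54, 23.08]
χ² = (18−57.69)²/57.69 + (5−34.62)²/34.62 + (26−11.54)²/11.54 + (22−11.54)²/11.54 + (40−11.54)²/11.54 + (39−23.08)²/23.08 = 161.4482
df = 5

test statistic = 161.448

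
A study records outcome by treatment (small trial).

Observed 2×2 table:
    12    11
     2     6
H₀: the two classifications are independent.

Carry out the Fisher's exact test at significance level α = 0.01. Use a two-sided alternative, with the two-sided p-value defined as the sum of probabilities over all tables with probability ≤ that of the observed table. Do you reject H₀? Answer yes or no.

reject H₀: no

Margins: r₁=23, r₂=8, c₁=14, c₂=17, n=31
p_obs = C(23,12)·C(8,2)/C(31,14); sum pmf over tables with pmf ≤ p_obs
p-value (two-sided) = 0.23991
At α=0.01: p ≥ α → fail to reject H₀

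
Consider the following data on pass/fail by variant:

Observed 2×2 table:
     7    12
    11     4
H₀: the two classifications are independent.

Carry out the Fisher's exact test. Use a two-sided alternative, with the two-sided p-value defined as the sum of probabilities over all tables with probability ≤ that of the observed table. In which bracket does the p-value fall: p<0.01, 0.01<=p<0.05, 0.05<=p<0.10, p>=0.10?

p-value bracket: 0.01<=p<0.05

Margins: r₁=19, r₂=15, c₁=18, c₂=16, n=34
p_obs = C(19,7)·C(15,11)/C(34,18); sum pmf over tables with pmf ≤ p_obs
p-value (two-sided) = 0.04544
→ bracket: 0.01<=p<0.05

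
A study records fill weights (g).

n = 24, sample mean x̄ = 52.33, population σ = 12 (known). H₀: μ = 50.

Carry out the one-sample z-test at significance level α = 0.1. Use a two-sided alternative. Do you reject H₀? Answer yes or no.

reject H₀: no

SE = σ/√n = 12/√24 = 2.4495
z = (x̄−μ₀)/SE = (52.33−50)/2.4495 = 0.9512
p-value (two-sided) = 0.34149
At α=0.1: p ≥ α → fail to reject H₀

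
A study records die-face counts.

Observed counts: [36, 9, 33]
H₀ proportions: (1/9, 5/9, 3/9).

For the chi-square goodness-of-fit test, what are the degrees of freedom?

degrees of freedom = 2

df = k − 1 = 3 − 1 = 2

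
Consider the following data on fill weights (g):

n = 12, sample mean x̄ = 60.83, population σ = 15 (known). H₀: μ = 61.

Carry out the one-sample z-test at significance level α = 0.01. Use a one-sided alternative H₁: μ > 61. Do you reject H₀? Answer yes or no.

SE = σ/√n = 15/√12 = 4.3301
z = (x̄−μ₀)/SE = (60.83−61)/4.3301 = -0.0393
p-value (one-sided, H₁ greater) = 0.51566
At α=0.01: p ≥ α → fail to reject H₀

reject H₀: no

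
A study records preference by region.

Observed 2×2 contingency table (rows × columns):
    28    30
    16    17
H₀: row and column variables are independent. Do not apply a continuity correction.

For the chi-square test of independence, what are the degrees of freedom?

degrees of freedom = 1

df = (r−1)(c−1) = (2−1)·(2−1) = 1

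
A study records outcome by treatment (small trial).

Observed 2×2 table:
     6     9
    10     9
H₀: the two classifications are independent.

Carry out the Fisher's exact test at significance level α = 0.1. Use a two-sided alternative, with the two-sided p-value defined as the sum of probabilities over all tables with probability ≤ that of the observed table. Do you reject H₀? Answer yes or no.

Margins: r₁=15, r₂=19, c₁=16, c₂=18, n=34
p_obs = C(15,6)·C(19,10)/C(34,16); sum pmf over tables with pmf ≤ p_obs
p-value (two-sided) = 0.50960
At α=0.1: p ≥ α → fail to reject H₀

reject H₀: no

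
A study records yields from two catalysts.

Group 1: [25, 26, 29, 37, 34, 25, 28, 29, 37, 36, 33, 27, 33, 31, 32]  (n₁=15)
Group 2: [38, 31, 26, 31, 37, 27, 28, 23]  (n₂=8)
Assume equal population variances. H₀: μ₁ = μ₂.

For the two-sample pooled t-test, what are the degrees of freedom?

df = n₁ + n₂ − 2 = 15 + 8 − 2 = 21

degrees of freedom = 21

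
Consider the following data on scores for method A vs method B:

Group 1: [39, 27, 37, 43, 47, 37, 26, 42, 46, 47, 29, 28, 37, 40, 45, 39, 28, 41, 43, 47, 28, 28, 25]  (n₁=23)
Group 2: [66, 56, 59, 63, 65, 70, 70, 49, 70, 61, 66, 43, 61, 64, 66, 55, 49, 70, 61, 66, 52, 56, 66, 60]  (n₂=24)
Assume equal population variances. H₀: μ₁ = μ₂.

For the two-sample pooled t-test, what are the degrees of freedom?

df = n₁ + n₂ − 2 = 23 + 24 − 2 = 45

degrees of freedom = 45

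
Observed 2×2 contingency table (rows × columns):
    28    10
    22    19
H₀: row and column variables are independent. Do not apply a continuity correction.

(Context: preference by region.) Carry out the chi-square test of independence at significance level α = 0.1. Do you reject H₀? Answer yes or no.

Row totals [38, 41], col totals [50, 29], n=79
χ² = (28−24.05)²/24.05 + (10−13.95)²/13.95 + (22−25.95)²/25.95 + (19−15.05)²/15.05 = 3.4041
df = 1
p-value (upper-tail) = 0.06504
At α=0.1: p < α → reject H₀

reject H₀: yes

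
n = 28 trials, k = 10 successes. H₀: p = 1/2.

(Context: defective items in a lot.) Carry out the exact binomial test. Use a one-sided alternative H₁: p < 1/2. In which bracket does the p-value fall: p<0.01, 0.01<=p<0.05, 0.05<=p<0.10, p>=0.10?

Exact binomial: n=28, k=10, p₀=1/2=0.5000
P(X≤10) from Σ C(n,i)·p₀^i·(1−p₀)^(n−i)
p-value (one-sided, H₁ less) = 0.09247
→ bracket: 0.05<=p<0.10

p-value bracket: 0.05<=p<0.10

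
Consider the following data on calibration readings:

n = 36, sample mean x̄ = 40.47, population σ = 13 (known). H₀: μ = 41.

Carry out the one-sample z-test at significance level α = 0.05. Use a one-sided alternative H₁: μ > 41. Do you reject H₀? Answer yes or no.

SE = σ/√n = 13/√36 = 2.1667
z = (x̄−μ₀)/SE = (40.47−41)/2.1667 = -0.2446
p-value (one-sided, H₁ greater) = 0.59662
At α=0.05: p ≥ α → fail to reject H₀

reject H₀: no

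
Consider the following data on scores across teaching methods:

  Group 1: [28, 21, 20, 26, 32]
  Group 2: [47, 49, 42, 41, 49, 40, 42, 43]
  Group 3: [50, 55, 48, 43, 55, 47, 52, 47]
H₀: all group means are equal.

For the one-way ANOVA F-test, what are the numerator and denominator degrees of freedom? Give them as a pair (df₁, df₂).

degrees of freedom = [2, 18]

k = 3 groups, N = 21 total
df = (k−1, N−k) = (3−1, 21−3) = (2, 18)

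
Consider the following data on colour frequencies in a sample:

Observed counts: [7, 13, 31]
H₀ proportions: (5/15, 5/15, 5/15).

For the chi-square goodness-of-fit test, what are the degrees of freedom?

degrees of freedom = 2

df = k − 1 = 3 − 1 = 2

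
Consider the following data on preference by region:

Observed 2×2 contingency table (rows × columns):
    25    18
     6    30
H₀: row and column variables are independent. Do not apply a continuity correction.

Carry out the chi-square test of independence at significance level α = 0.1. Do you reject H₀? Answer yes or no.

reject H₀: yes

Row totals [43, 36], col totals [31, 48], n=79
χ² = (25−16.87)²/16.87 + (18−26.13)²/26.13 + (6−14.13)²/14.13 + (30−21.87)²/21.87 = 14.1359
df = 1
p-value (upper-tail) = 0.00017
At α=0.1: p < α → reject H₀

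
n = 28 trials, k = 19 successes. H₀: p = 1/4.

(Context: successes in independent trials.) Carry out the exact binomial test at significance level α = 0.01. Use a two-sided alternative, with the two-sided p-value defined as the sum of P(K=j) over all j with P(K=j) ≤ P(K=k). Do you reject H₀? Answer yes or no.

reject H₀: yes

Exact binomial: n=28, k=19, p₀=1/4=0.2500
P(X=j) = C(n,j)·p₀^j·(1−p₀)^(n−j); p = Σ P(X=j) over j with P(X=j) ≤ P(X=19)
p-value (two-sided) = 0.00000
At α=0.01: p < α → reject H₀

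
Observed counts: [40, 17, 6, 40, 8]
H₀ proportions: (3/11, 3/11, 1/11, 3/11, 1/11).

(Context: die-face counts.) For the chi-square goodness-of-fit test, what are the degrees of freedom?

degrees of freedom = 4

df = k − 1 = 5 − 1 = 4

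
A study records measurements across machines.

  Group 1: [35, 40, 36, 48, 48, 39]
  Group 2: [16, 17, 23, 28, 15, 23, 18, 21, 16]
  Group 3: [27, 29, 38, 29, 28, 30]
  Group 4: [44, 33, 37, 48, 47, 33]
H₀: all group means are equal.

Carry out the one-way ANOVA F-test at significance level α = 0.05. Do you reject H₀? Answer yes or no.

Group means [41.00, 19.67, 30.17, 40.33], grand mean 31.333
SSB = Σnᵢ(x̄ᵢ−x̄)² = 2279.833; SSW = ΣΣ(x−x̄ᵢ)² = 630.167
MSB = 2279.833/3 = 759.9444; MSW = 630.167/23 = 27.3986
F = MSB/MSW = 27.7367
df = (3, 23)
p-value (upper-tail) = 0.00000
At α=0.05: p < α → reject H₀

reject H₀: yes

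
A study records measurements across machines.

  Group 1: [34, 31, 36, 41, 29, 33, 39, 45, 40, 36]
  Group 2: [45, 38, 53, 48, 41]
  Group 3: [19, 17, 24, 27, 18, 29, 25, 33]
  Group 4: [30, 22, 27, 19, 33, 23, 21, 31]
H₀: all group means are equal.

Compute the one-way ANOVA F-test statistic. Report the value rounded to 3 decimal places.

test statistic = 21.770

Group means [36.40, 45.00, 24.00, 25.75], grand mean 31.839
SSB = Σnᵢ(x̄ᵢ−x̄)² = 1862.294; SSW = ΣΣ(x−x̄ᵢ)² = 769.900
MSB = 1862.294/3 = 620.7645; MSW = 769.900/27 = 28.5148
F = MSB/MSW = 21.7699
df = (3, 27)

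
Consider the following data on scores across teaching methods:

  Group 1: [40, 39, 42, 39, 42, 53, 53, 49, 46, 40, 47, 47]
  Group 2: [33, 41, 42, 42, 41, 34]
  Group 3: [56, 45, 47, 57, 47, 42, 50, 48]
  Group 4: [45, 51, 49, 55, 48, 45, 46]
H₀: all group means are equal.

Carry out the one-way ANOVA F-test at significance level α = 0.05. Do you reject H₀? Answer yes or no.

Group means [44.75, 38.83, 49.00, 48.43], grand mean 45.485
SSB = Σnᵢ(x̄ᵢ−x̄)² = 431.445; SSW = ΣΣ(x−x̄ᵢ)² = 646.798
MSB = 431.445/3 = 143.8149; MSW = 646.798/29 = 22.3034
F = MSB/MSW = 6.4481
df = (3, 29)
p-value (upper-tail) = 0.00176
At α=0.05: p < α → reject H₀

reject H₀: yes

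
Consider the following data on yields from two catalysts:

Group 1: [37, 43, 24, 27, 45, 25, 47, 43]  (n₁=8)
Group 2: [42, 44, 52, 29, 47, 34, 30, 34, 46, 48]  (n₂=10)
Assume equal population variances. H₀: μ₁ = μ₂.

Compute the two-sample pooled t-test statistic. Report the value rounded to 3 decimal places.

x̄₁=36.375, s₁=9.606, n₁=8
x̄₂=40.600, s₂=8.181, n₂=10
s_p² = [7·9.606² + 9·8.181²]/16 = 78.0172
SE = √(s_p²·(1/8+1/10)) = 4.1897
t = (36.375−40.600)/4.1897 = -1.0084
df = 16

test statistic = -1.008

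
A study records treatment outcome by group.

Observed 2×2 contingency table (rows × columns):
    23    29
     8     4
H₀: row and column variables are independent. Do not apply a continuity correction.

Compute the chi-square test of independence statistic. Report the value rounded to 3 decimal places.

Row totals [52, 12], col totals [31, 33], n=64
χ² = (23−25.19)²/25.19 + (29−26.81)²/26.81 + (8−5.81)²/5.81 + (4−6.19)²/6.19 = 1.9651
df = 1

test statistic = 1.965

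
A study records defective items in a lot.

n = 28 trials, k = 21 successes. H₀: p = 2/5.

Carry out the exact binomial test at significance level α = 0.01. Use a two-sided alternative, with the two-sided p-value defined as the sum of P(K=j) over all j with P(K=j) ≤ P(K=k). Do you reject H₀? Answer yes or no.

Exact binomial: n=28, k=21, p₀=2/5=0.4000
P(X=j) = C(n,j)·p₀^j·(1−p₀)^(n−j); p = Σ P(X=j) over j with P(X=j) ≤ P(X=21)
p-value (two-sided) = 0.00030
At α=0.01: p < α → reject H₀

reject H₀: yes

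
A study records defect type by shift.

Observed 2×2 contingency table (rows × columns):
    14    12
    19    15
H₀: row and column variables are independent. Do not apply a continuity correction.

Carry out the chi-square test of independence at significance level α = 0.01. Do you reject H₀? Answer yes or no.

reject H₀: no

Row totals [26, 34], col totals [33, 27], n=60
χ² = (14−14.30)²/14.30 + (12−11.70)²/11.70 + (19−18.70)²/18.70 + (15−15.30)²/15.30 = 0.0247
df = 1
p-value (upper-tail) = 0.87516
At α=0.01: p ≥ α → fail to reject H₀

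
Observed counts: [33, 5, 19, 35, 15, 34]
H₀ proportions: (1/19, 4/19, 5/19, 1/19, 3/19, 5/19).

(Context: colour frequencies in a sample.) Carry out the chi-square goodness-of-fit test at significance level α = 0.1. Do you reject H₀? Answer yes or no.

reject H₀: yes

n = 141; E_i = n·p_i = [7.42, 29.68, 37.11, 7.42, 22.26, 37.11]
χ² = (33−7.42)²/7.42 + (5−29.68)²/29.68 + (19−37.11)²/37.11 + (35−7.42)²/7.42 + (15−22.26)²/22.26 + (34−37.11)²/37.11 = 222.6479
df = 5
p-value (upper-tail) = 0.00000
At α=0.1: p < α → reject H₀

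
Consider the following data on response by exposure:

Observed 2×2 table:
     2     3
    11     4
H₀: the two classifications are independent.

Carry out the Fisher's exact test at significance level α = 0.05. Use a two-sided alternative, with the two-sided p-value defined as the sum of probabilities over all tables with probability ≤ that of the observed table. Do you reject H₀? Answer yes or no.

reject H₀: no

Margins: r₁=5, r₂=15, c₁=13, c₂=7, n=20
p_obs = C(5,2)·C(15,11)/C(20,13); sum pmf over tables with pmf ≤ p_obs
p-value (two-sided) = 0.28980
At α=0.05: p ≥ α → fail to reject H₀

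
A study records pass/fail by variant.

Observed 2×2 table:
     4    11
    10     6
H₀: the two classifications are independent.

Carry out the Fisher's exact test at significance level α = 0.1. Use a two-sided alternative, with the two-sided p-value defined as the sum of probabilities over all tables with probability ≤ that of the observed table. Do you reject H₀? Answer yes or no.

reject H₀: yes

Margins: r₁=15, r₂=16, c₁=14, c₂=17, n=31
p_obs = C(15,4)·C(16,10)/C(31,14); sum pmf over tables with pmf ≤ p_obs
p-value (two-sided) = 0.07317
At α=0.1: p < α → reject H₀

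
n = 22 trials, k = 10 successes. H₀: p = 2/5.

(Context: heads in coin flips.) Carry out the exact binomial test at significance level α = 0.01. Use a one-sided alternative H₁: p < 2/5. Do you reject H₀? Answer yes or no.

Exact binomial: n=22, k=10, p₀=2/5=0.4000
P(X≤10) from Σ C(n,i)·p₀^i·(1−p₀)^(n−i)
p-value (one-sided, H₁ less) = 0.77195
At α=0.01: p ≥ α → fail to reject H₀

reject H₀: no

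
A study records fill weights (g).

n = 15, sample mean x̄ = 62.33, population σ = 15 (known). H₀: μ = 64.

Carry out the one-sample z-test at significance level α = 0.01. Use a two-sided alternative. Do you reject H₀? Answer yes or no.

reject H₀: no

SE = σ/√n = 15/√15 = 3.8730
z = (x̄−μ₀)/SE = (62.33−64)/3.8730 = -0.4312
p-value (two-sided) = 0.66633
At α=0.01: p ≥ α → fail to reject H₀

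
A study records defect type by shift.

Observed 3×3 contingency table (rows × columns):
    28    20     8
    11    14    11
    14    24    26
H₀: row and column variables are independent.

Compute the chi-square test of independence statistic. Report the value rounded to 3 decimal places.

test statistic = 14.408

Row totals [56, 36, 64], col totals [53, 58, 45], n=156
χ² = (28−19.03)²/19.03 + (20−20.82)²/20.82 + (8−16.15)²/16.15 + (11−12.23)²/12.23 + (14−13.38)²/13.38 + (11−10.38)²/10.38 + (14−21.74)²/21.74 + (24−23.79)²/23.79 + (26−18.46)²/18.46 = 14.4076
df = 4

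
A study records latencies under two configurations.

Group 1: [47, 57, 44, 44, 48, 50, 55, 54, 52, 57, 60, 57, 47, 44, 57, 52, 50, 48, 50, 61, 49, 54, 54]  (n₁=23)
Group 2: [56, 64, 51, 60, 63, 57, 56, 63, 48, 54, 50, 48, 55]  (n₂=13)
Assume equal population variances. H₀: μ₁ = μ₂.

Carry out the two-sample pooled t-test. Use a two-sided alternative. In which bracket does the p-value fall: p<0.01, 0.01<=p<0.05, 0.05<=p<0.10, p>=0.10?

p-value bracket: 0.01<=p<0.05

x̄₁=51.783, s₁=5.045, n₁=23
x̄₂=55.769, s₂=5.570, n₂=13
s_p² = [22·5.045² + 12·5.570²]/34 = 27.4183
SE = √(s_p²·(1/23+1/13)) = 1.8169
t = (51.783−55.769)/1.8169 = -2.1942
df = 34
p-value (two-sided) = 0.03516
→ bracket: 0.01<=p<0.05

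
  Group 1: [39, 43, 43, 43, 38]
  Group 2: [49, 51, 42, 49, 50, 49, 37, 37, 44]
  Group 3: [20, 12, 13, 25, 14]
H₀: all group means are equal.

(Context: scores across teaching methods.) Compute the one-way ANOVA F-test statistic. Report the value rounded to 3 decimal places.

Group means [41.20, 45.33, 16.80], grand mean 36.737
SSB = Σnᵢ(x̄ᵢ−x̄)² = 2752.084; SSW = ΣΣ(x−x̄ᵢ)² = 393.600
MSB = 2752.084/2 = 1376.0421; MSW = 393.600/16 = 24.6000
F = MSB/MSW = 55.9367
df = (2, 16)

test statistic = 55.937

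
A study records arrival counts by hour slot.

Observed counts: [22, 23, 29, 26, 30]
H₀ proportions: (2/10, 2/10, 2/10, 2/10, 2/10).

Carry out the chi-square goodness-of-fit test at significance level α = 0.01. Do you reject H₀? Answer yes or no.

n = 130; E_i = n·p_i = [26.00, 26.00, 26.00, 26.00, 26.00]
χ² = (22−26.00)²/26.00 + (23−26.00)²/26.00 + (29−26.00)²/26.00 + (26−26.00)²/26.00 + (30−26.00)²/26.00 = 1.9231
df = 4
p-value (upper-tail) = 0.74990
At α=0.01: p ≥ α → fail to reject H₀

reject H₀: no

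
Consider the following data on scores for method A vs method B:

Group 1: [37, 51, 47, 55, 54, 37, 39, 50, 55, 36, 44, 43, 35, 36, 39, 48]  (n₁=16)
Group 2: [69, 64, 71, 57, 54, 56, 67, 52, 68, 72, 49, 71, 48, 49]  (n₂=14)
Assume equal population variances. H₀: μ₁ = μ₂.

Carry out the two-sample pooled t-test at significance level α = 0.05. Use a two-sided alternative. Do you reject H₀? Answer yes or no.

reject H₀: yes

x̄₁=44.125, s₁=7.347, n₁=16
x̄₂=60.500, s₂=9.213, n₂=14
s_p² = [15·7.347² + 13·9.213²]/28 = 68.3304
SE = √(s_p²·(1/16+1/14)) = 3.0251
t = (44.125−60.500)/3.0251 = -5.4130
df = 28
p-value (two-sided) = 0.00001
At α=0.05: p < α → reject H₀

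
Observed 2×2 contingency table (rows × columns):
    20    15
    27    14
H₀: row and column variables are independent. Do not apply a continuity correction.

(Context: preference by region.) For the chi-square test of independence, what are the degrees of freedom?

degrees of freedom = 1

df = (r−1)(c−1) = (2−1)·(2−1) = 1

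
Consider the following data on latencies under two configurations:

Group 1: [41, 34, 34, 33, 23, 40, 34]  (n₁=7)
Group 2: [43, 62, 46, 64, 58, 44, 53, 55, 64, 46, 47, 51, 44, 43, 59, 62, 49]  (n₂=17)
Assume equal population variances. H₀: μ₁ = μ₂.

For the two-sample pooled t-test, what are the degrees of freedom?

df = n₁ + n₂ − 2 = 7 + 17 − 2 = 22

degrees of freedom = 22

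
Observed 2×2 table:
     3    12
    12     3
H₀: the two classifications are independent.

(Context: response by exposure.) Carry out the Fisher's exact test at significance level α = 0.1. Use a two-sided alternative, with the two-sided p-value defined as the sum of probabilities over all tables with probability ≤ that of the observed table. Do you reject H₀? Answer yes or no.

Margins: r₁=15, r₂=15, c₁=15, c₂=15, n=30
p_obs = C(15,3)·C(15,12)/C(30,15); sum pmf over tables with pmf ≤ p_obs
p-value (two-sided) = 0.00281
At α=0.1: p < α → reject H₀

reject H₀: yes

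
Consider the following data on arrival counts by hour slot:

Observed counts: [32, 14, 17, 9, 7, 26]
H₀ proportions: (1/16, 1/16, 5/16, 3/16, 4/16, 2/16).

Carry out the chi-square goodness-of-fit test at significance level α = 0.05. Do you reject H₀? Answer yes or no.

reject H₀: yes

n = 105; E_i = n·p_i = [6.56, 6.56, 32.81, 19.69, 26.25, 13.12]
χ² = (32−6.56)²/6.56 + (14−6.56)²/6.56 + (17−32.81)²/32.81 + (9−19.69)²/19.69 + (7−26.25)²/26.25 + (26−13.12)²/13.12 = 147.1981
df = 5
p-value (upper-tail) = 0.00000
At α=0.05: p < α → reject H₀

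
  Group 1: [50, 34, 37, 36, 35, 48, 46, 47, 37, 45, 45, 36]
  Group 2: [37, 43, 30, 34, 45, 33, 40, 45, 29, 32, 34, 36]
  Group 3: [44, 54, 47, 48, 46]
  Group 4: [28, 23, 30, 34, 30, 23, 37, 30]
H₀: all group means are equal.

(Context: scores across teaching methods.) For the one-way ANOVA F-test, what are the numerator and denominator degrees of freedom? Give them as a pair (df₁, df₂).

degrees of freedom = [3, 33]

k = 4 groups, N = 37 total
df = (k−1, N−k) = (4−1, 37−4) = (3, 33)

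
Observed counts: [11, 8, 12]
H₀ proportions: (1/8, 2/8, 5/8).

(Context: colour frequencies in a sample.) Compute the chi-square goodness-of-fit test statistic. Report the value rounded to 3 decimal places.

n = 31; E_i = n·p_i = [3.88, 7.75, 19.38]
χ² = (11−3.88)²/3.88 + (8−7.75)²/7.75 + (12−19.38)²/19.38 = 15.9161
df = 2

test statistic = 15.916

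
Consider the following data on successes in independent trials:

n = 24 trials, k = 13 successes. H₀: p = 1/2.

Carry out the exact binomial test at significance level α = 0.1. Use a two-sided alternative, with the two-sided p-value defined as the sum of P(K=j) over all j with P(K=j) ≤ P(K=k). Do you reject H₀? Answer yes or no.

reject H₀: no

Exact binomial: n=24, k=13, p₀=1/2=0.5000
P(X=j) = C(n,j)·p₀^j·(1−p₀)^(n−j); p = Σ P(X=j) over j with P(X=j) ≤ P(X=13)
p-value (two-sided) = 0.83882
At α=0.1: p ≥ α → fail to reject H₀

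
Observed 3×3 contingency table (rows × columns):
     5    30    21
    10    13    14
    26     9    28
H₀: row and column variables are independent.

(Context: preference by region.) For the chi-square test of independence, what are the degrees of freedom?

df = (r−1)(c−1) = (3−1)·(3−1) = 4

degrees of freedom = 4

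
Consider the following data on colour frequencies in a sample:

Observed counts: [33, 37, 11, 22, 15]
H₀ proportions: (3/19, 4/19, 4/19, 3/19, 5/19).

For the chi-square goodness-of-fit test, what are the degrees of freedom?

degrees of freedom = 4

df = k − 1 = 5 − 1 = 4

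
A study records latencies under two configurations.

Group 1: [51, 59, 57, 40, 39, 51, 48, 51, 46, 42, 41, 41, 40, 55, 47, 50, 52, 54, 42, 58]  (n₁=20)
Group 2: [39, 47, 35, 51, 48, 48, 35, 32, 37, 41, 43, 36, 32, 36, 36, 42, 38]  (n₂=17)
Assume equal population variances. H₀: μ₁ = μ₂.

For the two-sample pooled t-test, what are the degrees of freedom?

df = n₁ + n₂ − 2 = 20 + 17 − 2 = 35

degrees of freedom = 35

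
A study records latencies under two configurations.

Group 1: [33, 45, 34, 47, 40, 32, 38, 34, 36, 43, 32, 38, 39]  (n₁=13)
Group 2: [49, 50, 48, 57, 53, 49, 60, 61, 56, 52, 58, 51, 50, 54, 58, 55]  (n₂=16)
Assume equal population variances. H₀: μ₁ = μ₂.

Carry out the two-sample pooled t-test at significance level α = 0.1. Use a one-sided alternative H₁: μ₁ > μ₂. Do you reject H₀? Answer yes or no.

reject H₀: no

x̄₁=37.769, s₁=4.935, n₁=13
x̄₂=53.812, s₂=4.183, n₂=16
s_p² = [12·4.935² + 15·4.183²]/27 = 20.5461
SE = √(s_p²·(1/13+1/16)) = 1.6925
t = (37.769−53.812)/1.6925 = -9.4790
df = 27
p-value (one-sided, H₁ greater) = 1.00000
At α=0.1: p ≥ α → fail to reject H₀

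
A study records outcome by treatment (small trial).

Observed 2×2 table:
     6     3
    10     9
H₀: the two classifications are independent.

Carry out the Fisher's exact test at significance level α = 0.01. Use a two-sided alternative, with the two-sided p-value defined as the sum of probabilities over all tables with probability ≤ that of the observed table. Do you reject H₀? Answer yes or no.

Margins: r₁=9, r₂=19, c₁=16, c₂=12, n=28
p_obs = C(9,6)·C(19,10)/C(28,16); sum pmf over tables with pmf ≤ p_obs
p-value (two-sided) = 0.68696
At α=0.01: p ≥ α → fail to reject H₀

reject H₀: no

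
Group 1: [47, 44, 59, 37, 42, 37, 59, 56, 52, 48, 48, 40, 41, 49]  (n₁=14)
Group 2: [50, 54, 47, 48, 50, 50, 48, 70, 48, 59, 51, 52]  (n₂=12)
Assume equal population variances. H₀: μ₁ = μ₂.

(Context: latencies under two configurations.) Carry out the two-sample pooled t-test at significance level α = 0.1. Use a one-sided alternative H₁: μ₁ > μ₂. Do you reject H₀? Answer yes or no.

reject H₀: no

x̄₁=47.071, s₁=7.437, n₁=14
x̄₂=52.250, s₂=6.482, n₂=12
s_p² = [13·7.437² + 11·6.482²]/24 = 49.2158
SE = √(s_p²·(1/14+1/12)) = 2.7598
t = (47.071−52.250)/2.7598 = -1.8764
df = 24
p-value (one-sided, H₁ greater) = 0.96359
At α=0.1: p ≥ α → fail to reject H₀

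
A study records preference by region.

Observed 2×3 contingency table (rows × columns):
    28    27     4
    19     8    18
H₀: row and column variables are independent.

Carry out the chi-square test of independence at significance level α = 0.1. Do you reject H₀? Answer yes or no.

Row totals [59, 45], col totals [47, 35, 22], n=104
χ² = (28−26.66)²/26.66 + (27−19.86)²/19.86 + (4−12.48)²/12.48 + (19−20.34)²/20.34 + (8−15.14)²/15.14 + (18−9.52)²/9.52 = 19.4140
df = 2
p-value (upper-tail) = 0.00006
At α=0.1: p < α → reject H₀

reject H₀: yes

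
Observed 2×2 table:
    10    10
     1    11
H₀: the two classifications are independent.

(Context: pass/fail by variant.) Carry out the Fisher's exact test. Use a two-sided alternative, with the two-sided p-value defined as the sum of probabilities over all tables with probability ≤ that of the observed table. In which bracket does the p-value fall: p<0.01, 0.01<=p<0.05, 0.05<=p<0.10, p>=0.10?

p-value bracket: 0.01<=p<0.05

Margins: r₁=20, r₂=12, c₁=11, c₂=21, n=32
p_obs = C(20,10)·C(12,1)/C(32,11); sum pmf over tables with pmf ≤ p_obs
p-value (two-sided) = 0.02319
→ bracket: 0.01<=p<0.05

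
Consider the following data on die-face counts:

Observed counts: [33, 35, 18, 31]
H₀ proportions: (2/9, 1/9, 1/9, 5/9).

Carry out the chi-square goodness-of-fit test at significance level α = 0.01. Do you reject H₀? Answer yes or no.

n = 117; E_i = n·p_i = [26.00, 13.00, 13.00, 65.00]
χ² = (33−26.00)²/26.00 + (35−13.00)²/13.00 + (18−13.00)²/13.00 + (31−65.00)²/65.00 = 58.8231
df = 3
p-value (upper-tail) = 0.00000
At α=0.01: p < α → reject H₀

reject H₀: yes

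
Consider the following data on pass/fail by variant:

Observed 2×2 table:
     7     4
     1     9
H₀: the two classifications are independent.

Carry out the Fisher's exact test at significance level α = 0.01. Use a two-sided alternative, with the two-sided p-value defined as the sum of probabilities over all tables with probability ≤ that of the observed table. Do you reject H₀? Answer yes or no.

reject H₀: no

Margins: r₁=11, r₂=10, c₁=8, c₂=13, n=21
p_obs = C(11,7)·C(10,1)/C(21,8); sum pmf over tables with pmf ≤ p_obs
p-value (two-sided) = 0.02374
At α=0.01: p ≥ α → fail to reject H₀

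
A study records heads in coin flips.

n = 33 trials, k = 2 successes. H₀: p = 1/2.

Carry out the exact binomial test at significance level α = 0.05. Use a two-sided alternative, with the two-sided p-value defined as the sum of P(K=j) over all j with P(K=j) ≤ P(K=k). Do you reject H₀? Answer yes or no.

reject H₀: yes

Exact binomial: n=33, k=2, p₀=1/2=0.5000
P(X=j) = C(n,j)·p₀^j·(1−p₀)^(n−j); p = Σ P(X=j) over j with P(X=j) ≤ P(X=2)
p-value (two-sided) = 0.00000
At α=0.05: p < α → reject H₀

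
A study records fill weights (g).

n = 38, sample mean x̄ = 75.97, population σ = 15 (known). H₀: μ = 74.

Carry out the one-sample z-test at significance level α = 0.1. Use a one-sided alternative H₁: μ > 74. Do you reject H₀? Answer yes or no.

reject H₀: no

SE = σ/√n = 15/√38 = 2.4333
z = (x̄−μ₀)/SE = (75.97−74)/2.4333 = 0.8096
p-value (one-sided, H₁ greater) = 0.20909
At α=0.1: p ≥ α → fail to reject H₀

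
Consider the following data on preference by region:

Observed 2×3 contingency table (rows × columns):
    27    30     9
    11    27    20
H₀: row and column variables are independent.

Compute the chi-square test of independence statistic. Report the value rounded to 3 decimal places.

test statistic = 10.595

Row totals [66, 58], col totals [38, 57, 29], n=124
χ² = (27−20.23)²/20.23 + (30−30.34)²/30.34 + (9−15.44)²/15.44 + (11−17.77)²/17.77 + (27−26.66)²/26.66 + (20−13.56)²/13.56 = 10.5951
df = 2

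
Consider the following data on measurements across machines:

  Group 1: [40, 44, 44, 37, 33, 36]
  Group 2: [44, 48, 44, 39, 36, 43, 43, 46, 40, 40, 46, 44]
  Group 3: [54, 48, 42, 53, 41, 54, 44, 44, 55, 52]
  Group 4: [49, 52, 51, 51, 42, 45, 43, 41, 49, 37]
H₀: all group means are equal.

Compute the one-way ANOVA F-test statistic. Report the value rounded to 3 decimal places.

test statistic = 6.399

Group means [39.00, 42.75, 48.70, 46.00], grand mean 44.579
SSB = Σnᵢ(x̄ᵢ−x̄)² = 416.913; SSW = ΣΣ(x−x̄ᵢ)² = 738.350
MSB = 416.913/3 = 138.9711; MSW = 738.350/34 = 21.7162
F = MSB/MSW = 6.3994
df = (3, 34)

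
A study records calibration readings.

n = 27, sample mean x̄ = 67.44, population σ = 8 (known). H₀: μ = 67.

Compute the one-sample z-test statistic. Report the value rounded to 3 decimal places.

SE = σ/√n = 8/√27 = 1.5396
z = (x̄−μ₀)/SE = (67.44−67)/1.5396 = 0.2858

test statistic = 0.286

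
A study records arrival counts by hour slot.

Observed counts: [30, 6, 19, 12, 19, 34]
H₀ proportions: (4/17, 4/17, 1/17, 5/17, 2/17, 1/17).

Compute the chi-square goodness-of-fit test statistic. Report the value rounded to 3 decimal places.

n = 120; E_i = n·p_i = [28.24, 28.24, 7.06, 35.29, 14.12, 7.06]
χ² = (30−28.24)²/28.24 + (6−28.24)²/28.24 + (19−7.06)²/7.06 + (12−35.29)²/35.29 + (19−14.12)²/14.12 + (34−7.06)²/7.06 = 157.7092
df = 5

test statistic = 157.709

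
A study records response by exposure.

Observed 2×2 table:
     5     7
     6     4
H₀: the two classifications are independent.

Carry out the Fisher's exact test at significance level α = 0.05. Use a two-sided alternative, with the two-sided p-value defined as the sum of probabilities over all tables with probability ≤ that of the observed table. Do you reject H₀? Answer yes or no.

reject H₀: no

Margins: r₁=12, r₂=10, c₁=11, c₂=11, n=22
p_obs = C(12,5)·C(10,6)/C(22,11); sum pmf over tables with pmf ≤ p_obs
p-value (two-sided) = 0.66992
At α=0.05: p ≥ α → fail to reject H₀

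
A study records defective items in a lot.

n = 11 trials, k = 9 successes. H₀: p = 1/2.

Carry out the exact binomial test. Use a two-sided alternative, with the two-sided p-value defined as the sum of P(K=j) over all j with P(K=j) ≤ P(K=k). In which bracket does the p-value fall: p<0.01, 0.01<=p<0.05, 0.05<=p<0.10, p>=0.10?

Exact binomial: n=11, k=9, p₀=1/2=0.5000
P(X=j) = C(n,j)·p₀^j·(1−p₀)^(n−j); p = Σ P(X=j) over j with P(X=j) ≤ P(X=9)
p-value (two-sided) = 0.06543
→ bracket: 0.05<=p<0.10

p-value bracket: 0.05<=p<0.10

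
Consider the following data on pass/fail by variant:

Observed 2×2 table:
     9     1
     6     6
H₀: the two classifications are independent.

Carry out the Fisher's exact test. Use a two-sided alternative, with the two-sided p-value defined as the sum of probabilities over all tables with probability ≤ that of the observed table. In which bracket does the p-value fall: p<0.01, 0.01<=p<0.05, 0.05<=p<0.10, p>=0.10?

p-value bracket: 0.05<=p<0.10

Margins: r₁=10, r₂=12, c₁=15, c₂=7, n=22
p_obs = C(10,9)·C(12,6)/C(22,15); sum pmf over tables with pmf ≤ p_obs
p-value (two-sided) = 0.07430
→ bracket: 0.05<=p<0.10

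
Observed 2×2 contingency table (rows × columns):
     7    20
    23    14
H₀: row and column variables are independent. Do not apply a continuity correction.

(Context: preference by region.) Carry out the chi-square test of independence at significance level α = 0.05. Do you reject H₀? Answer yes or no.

Row totals [27, 37], col totals [30, 34], n=64
χ² = (7−12.66)²/12.66 + (20−14.34)²/14.34 + (23−17.34)²/17.34 + (14−19.66)²/19.66 = 8.2306
df = 1
p-value (upper-tail) = 0.00412
At α=0.05: p < α → reject H₀

reject H₀: yes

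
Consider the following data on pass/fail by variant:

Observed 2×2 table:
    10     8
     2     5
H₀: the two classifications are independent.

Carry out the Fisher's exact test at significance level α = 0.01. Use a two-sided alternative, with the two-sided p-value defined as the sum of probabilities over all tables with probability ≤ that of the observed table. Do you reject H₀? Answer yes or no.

reject H₀: no

Margins: r₁=18, r₂=7, c₁=12, c₂=13, n=25
p_obs = C(18,10)·C(7,2)/C(25,12); sum pmf over tables with pmf ≤ p_obs
p-value (two-sided) = 0.37826
At α=0.01: p ≥ α → fail to reject H₀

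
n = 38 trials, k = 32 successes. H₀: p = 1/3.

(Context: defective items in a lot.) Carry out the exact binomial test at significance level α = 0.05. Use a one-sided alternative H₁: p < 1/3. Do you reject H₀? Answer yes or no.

Exact binomial: n=38, k=32, p₀=1/3=0.3333
P(X≤32) from Σ C(n,i)·p₀^i·(1−p₀)^(n−i)
p-value (one-sided, H₁ less) = 1.00000
At α=0.05: p ≥ α → fail to reject H₀

reject H₀: no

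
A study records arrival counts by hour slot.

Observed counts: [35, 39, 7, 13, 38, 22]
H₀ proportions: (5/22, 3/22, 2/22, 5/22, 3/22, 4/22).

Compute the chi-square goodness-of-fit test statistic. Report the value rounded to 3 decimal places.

test statistic = 47.805

n = 154; E_i = n·p_i = [35.00, 21.00, 14.00, 35.00, 21.00, 28.00]
χ² = (35−35.00)²/35.00 + (39−21.00)²/21.00 + (7−14.00)²/14.00 + (13−35.00)²/35.00 + (38−21.00)²/21.00 + (22−28.00)²/28.00 = 47.8048
df = 5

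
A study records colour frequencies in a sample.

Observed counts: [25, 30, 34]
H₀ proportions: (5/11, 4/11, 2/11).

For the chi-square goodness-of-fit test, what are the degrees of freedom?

degrees of freedom = 2

df = k − 1 = 3 − 1 = 2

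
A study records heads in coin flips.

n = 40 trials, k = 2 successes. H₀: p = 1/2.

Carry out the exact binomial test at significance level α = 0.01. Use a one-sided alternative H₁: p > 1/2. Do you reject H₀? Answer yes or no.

Exact binomial: n=40, k=2, p₀=1/2=0.5000
P(X≥2) from Σ C(n,i)·p₀^i·(1−p₀)^(n−i)
p-value (one-sided, H₁ greater) = 1.00000
At α=0.01: p ≥ α → fail to reject H₀

reject H₀: no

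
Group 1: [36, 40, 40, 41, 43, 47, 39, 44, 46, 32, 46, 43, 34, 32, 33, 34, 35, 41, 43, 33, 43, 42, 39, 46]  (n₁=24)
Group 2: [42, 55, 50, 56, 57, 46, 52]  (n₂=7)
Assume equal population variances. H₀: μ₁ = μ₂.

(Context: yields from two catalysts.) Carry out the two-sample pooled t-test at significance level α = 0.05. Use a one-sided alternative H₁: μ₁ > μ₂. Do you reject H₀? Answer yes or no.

x̄₁=39.667, s₁=4.905, n₁=24
x̄₂=51.143, s₂=5.551, n₂=7
s_p² = [23·4.905² + 6·5.551²]/29 = 25.4548
SE = √(s_p²·(1/24+1/7)) = 2.1673
t = (39.667−51.143)/2.1673 = -5.2952
df = 29
p-value (one-sided, H₁ greater) = 0.99999
At α=0.05: p ≥ α → fail to reject H₀

reject H₀: no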